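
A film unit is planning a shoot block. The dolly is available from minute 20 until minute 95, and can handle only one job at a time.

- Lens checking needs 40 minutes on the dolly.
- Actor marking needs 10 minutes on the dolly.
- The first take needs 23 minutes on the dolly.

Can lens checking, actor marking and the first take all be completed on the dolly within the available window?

Yes

The dolly window is 95 − 20 = 75 minutes.
Running back to back, the jobs need 40 + 10 + 23 = 73 minutes on the dolly.
Since 73 ≤ 75, they fit within the window.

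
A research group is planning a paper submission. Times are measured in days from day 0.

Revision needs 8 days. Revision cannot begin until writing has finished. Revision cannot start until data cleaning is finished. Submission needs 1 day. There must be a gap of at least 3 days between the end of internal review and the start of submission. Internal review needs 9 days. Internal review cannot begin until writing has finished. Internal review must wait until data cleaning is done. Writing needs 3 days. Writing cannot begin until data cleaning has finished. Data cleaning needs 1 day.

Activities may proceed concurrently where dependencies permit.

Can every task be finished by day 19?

Yes

Data cleaning can start immediately at day 0; it finishes at day 1.
After data cleaning (finishes day 1), writing can start at day 1 and finishes at day 4.
Revision needs all of writing (finishes day 4); data cleaning (finishes day 1). That puts its earliest start at day 4; it finishes at 4 + 8 = day 12.
Internal review has to wait for writing (finishes day 4); data cleaning (finishes day 1). The latest of these is day 4, so internal review runs day 4 to 4 + 9 = day 13.
Submission waits on internal review (finishes day 13, plus 3-day gap → day 16), so it starts at day 16 and finishes at 16 + 1 = day 17.
Every task is finished by day 17, which is no later than the deadline of 19, so the schedule is feasible.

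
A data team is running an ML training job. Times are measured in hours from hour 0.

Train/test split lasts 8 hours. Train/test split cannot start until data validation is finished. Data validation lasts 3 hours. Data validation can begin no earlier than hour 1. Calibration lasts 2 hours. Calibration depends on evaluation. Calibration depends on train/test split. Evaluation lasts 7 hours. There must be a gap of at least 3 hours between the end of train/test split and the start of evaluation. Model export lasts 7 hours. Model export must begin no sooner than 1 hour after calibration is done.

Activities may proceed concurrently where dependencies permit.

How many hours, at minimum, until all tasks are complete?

32

After its own release at hour 1, data validation can start at hour 1 and finishes at hour 4.
After data validation (finishes hour 4), train/test split can start at hour 4 and finishes at hour 12.
Evaluation waits on train/test split (finishes hour 12, plus 3-hour gap → hour 15), so it starts at hour 15 and finishes at 15 + 7 = hour 22.
Calibration needs all of evaluation (finishes hour 22); train/test split (finishes hour 12). That puts its earliest start at hour 22; it finishes at 22 + 2 = hour 24.
Model export waits on calibration (finishes hour 24, plus 1-hour gap → hour 25), so it starts at hour 25 and finishes at 25 + 7 = hour 32.
All tasks are finished once the last one completes. Finish times: Data validation at 4, Train/test split at 12, Evaluation at 22, Calibration at 24, Model export at 32. The latest is hour 32.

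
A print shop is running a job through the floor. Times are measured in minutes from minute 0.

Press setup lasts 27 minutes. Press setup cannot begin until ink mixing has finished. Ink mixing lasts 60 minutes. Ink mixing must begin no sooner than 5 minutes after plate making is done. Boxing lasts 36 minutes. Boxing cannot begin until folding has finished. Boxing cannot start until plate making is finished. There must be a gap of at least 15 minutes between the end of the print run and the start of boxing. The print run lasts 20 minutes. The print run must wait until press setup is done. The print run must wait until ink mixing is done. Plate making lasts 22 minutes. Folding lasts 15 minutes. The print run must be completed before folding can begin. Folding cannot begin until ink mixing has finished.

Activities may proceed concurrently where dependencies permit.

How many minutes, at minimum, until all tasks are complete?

185

Plate making can start immediately at minute 0; it finishes at minute 22.
Ink mixing waits on plate making (finishes minute 22, plus 5-minute gap → minute 27), so it starts at minute 27 and finishes at 27 + 60 = minute 87.
Press setup cannot begin until ink mixing (finishes minute 87). It runs from minute 87 to 87 + 27 = minute 114.
The print run needs all of press setup (finishes minute 114); ink mixing (finishes minute 87). That puts its earliest start at minute 114; it finishes at 114 + 20 = minute 134.
Folding needs all of the print run (finishes minute 134); ink mixing (finishes minute 87). That puts its earliest start at minute 134; it finishes at 134 + 15 = minute 149.
Boxing needs all of folding (finishes minute 149); plate making (finishes minute 22); the print run (finishes minute 134, plus 15-minute gap → minute 149). That puts its earliest start at minute 149; it finishes at 149 + 36 = minute 185.
All tasks are finished once the last one completes. Finish times: Plate making at 22, Ink mixing at 87, Press setup at 114, The print run at 134, Folding at 149, Boxing at 185. The latest is minute 185.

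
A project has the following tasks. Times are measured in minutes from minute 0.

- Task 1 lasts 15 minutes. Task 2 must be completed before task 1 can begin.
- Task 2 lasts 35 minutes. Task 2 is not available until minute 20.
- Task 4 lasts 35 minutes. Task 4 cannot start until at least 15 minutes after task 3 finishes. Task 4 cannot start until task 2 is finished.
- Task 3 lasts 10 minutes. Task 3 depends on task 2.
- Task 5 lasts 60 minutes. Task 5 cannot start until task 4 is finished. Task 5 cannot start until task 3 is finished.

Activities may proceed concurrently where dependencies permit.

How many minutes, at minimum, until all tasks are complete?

Task 2 waits on its own release at minute 20, so it starts at minute 20 and finishes at 20 + 35 = minute 55.
Task 3 cannot begin until task 2 (finishes minute 55). It runs from minute 55 to 55 + 10 = minute 65.
Task 4 needs all of task 3 (finishes minute 65, plus 15-minute gap → minute 80); task 2 (finishes minute 55). That puts its earliest start at minute 80; it finishes at 80 + 35 = minute 115.
For task 5: task 4 (finishes minute 115); task 3 (finishes minute 65). Taking the maximum gives a start of minute 115, and it finishes at 115 + 60 = minute 175.
Task 1 waits on task 2 (finishes minute 55), so it starts at minute 55 and finishes at 55 + 15 = minute 70.
All tasks are finished once the last one completes. Finish times: Task 1 at 70, Task 2 at 55, Task 3 at 65, Task 4 at 115, Task 5 at 175. The latest is minute 175.

175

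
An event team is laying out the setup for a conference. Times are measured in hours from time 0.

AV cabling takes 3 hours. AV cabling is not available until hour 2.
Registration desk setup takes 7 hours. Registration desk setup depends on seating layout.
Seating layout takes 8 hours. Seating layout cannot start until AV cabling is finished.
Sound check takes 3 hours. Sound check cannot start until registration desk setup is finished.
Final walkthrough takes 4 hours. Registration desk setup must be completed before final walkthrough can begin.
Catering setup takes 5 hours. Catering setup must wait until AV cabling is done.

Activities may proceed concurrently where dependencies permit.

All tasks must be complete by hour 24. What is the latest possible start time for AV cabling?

2

Sound check must finish by hour 24; it takes 3 hours, so it must start by 24 − 3 = hour 21.
Nothing follows final walkthrough; the deadline of hour 24 is its only limit. It must start by 24 − 4 = hour 20.
For registration desk setup: sound check (must start by hour 21); final walkthrough (must start by hour 20). The most restrictive is hour 20; with a 7-hour duration, registration desk setup must start by hour 13.
Seating layout has to be done before registration desk setup (must start by hour 13). That means finishing by hour 13, i.e. starting by 13 − 8 = hour 5.
Catering setup must finish by hour 24; it takes 5 hours, so it must start by 24 − 5 = hour 19.
For AV cabling: seating layout (must start by hour 5); catering setup (must start by hour 19). The most restrictive is hour 5; with a 3-hour duration, AV cabling must start by hour 2.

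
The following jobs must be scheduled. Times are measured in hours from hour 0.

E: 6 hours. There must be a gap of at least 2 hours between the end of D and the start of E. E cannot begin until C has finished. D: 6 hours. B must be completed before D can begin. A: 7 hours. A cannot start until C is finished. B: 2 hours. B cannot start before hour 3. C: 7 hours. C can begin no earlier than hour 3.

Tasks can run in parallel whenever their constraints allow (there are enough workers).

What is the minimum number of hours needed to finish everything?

19

C waits on its own release at hour 3, so it starts at hour 3 and finishes at 3 + 7 = hour 10.
A waits on C (finishes hour 10), so it starts at hour 10 and finishes at 10 + 7 = hour 17.
B cannot begin until its own release at hour 3. It runs from hour 3 to 3 + 2 = hour 5.
D waits on B (finishes hour 5), so it starts at hour 5 and finishes at 5 + 6 = hour 11.
E cannot start until D (finishes hour 11, plus 2-hour gap → hour 13); C (finishes hour 10). The controlling bound is hour 13, so E finishes at 13 + 6 = hour 19.
All tasks are finished once the last one completes. Finish times: A at 17, B at 5, C at 10, D at 11, E at 19. The latest is hour 19.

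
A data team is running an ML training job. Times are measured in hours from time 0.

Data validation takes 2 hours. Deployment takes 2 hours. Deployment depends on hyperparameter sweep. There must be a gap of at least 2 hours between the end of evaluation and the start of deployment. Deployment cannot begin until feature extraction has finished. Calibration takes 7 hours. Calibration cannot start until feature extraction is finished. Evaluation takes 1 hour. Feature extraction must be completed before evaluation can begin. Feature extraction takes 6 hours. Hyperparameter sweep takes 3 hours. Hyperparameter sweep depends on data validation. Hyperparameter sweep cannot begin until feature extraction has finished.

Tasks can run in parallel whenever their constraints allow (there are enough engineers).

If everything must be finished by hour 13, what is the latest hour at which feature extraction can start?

0

Nothing follows deployment; the deadline of hour 13 is its only limit. It must start by 13 − 2 = hour 11.
Hyperparameter sweep has to be done before deployment (must start by hour 11). That means finishing by hour 11, i.e. starting by 11 − 3 = hour 8.
Since deployment (must start by hour 11, minus 2-hour gap → hour 9) depends on it, evaluation must finish by hour 9. Backing off its 1-hour duration gives a latest start of hour 8.
Calibration has no dependents, so it just needs to finish by hour 13. Starting by 13 − 7 = hour 6 achieves that.
For feature extraction: hyperparameter sweep (must start by hour 8); evaluation (must start by hour 8); calibration (must start by hour 6); deployment (must start by hour 11). The most restrictive is hour 6; with a 6-hour duration, feature extraction must start by hour 0.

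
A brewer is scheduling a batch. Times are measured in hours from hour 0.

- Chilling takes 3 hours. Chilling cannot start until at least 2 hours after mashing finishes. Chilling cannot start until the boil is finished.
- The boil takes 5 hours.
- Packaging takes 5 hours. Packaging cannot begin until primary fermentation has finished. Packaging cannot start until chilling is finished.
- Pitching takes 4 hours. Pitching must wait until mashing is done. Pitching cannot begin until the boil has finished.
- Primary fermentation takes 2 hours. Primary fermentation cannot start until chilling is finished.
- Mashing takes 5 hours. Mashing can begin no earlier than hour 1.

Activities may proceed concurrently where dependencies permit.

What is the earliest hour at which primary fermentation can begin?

The boil can start immediately at hour 0; it finishes at hour 5.
After its own release at hour 1, mashing can start at hour 1 and finishes at hour 6.
For chilling: mashing (finishes hour 6, plus 2-hour gap → hour 8); the boil (finishes hour 5). Taking the maximum gives a start of hour 8, and it finishes at 8 + 3 = hour 11.
Primary fermentation waits on chilling (finishes hour 11), so the earliest it can start is hour 11.

11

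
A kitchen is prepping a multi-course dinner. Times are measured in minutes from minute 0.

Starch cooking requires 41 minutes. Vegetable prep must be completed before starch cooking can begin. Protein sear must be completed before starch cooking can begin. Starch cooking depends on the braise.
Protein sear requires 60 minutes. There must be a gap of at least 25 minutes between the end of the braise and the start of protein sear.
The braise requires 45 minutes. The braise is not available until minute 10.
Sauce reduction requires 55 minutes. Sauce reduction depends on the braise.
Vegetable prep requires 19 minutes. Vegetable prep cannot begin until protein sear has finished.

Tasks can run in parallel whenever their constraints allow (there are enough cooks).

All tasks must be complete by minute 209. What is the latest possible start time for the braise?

To finish by minute 209, starch cooking (duration 41) must start no later than minute 168.
Vegetable prep has to be done before starch cooking (must start by minute 168). That means finishing by minute 168, i.e. starting by 168 − 19 = minute 149.
Protein sear feeds vegetable prep (must start by minute 149); starch cooking (must start by minute 168). Taking the minimum, protein sear must finish by minute 149 and start by 149 − 60 = minute 89.
Sauce reduction has no dependents, so it just needs to finish by minute 209. Starting by 209 − 55 = minute 154 achieves that.
For the braise: protein sear (must start by minute 89, minus 25-minute gap → minute 64); sauce reduction (must start by minute 154); starch cooking (must start by minute 168). The most restrictive is minute 64; with a 45-minute duration, the braise must start by minute 19.

19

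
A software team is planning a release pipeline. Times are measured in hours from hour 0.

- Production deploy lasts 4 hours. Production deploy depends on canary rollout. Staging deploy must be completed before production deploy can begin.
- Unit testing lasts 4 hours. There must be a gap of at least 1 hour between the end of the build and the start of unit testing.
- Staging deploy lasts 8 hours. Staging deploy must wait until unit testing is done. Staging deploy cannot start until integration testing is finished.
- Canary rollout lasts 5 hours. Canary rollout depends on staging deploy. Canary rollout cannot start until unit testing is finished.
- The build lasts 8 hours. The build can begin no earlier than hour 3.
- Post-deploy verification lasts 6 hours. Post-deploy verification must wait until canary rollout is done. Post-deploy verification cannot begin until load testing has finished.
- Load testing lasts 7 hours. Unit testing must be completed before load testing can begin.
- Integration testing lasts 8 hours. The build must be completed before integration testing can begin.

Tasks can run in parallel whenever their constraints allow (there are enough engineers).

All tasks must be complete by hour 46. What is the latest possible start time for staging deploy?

To finish by hour 46, production deploy (duration 4) must start no later than hour 42.
Post-deploy verification has no dependents, so it just needs to finish by hour 46. Starting by 46 − 6 = hour 40 achieves that.
Canary rollout has several dependents: production deploy (must start by hour 42); post-deploy verification (must start by hour 40). The earliest of those limits is hour 40, so canary rollout must start by 40 − 5 = hour 35.
Staging deploy has several dependents: canary rollout (must start by hour 35); production deploy (must start by hour 42). The earliest of those limits is hour 35, so staging deploy must start by 35 − 8 = hour 27.

27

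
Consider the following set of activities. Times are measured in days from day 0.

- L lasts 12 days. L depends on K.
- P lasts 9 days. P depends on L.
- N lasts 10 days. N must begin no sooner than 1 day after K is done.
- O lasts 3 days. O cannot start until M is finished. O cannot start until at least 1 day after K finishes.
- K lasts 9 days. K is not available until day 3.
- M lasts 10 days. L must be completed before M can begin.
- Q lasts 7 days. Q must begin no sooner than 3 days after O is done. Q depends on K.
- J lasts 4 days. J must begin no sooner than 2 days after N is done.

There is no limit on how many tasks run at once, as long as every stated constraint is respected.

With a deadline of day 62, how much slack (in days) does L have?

After its own release at day 3, K can start at day 3 and finishes at day 12.
L waits on K (finishes day 12), so it starts at day 12 and finishes at 12 + 12 = day 24.

Working backward from the deadline:
Q must finish by day 62; it takes 7 days, so it must start by 62 − 7 = day 55.
O has to be done before Q (must start by day 55, minus 3-day gap → day 52). That means finishing by day 52, i.e. starting by 52 − 3 = day 49.
M has to be done before O (must start by day 49). That means finishing by day 49, i.e. starting by 49 − 10 = day 39.
Nothing follows P; the deadline of day 62 is its only limit. It must start by 62 − 9 = day 53.
L must finish in time for M (must start by day 39); P (must start by day 53). The tightest is day 39, so L must start by 39 − 12 = day 27.
So L can start as early as day 12 and as late as day 27, giving 27 − 12 = 15 days of slack.

15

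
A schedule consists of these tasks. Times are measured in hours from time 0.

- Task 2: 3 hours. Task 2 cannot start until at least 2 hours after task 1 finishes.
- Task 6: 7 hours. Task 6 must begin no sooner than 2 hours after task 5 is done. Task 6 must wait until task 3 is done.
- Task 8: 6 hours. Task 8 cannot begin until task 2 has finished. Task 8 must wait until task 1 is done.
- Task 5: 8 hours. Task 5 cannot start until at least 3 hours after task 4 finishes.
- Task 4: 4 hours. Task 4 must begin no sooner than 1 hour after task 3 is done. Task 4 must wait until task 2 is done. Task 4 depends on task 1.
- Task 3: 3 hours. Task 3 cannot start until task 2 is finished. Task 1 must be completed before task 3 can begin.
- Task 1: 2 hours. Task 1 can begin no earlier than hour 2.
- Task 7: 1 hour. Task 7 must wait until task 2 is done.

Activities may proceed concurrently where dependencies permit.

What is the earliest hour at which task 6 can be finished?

Task 1 waits on its own release at hour 2, so it starts at hour 2 and finishes at 2 + 2 = hour 4.
Task 2 waits on task 1 (finishes hour 4, plus 2-hour gap → hour 6), so it starts at hour 6 and finishes at 6 + 3 = hour 9.
Task 3 has to wait for task 2 (finishes hour 9); task 1 (finishes hour 4). The latest of these is hour 9, so task 3 runs hour 9 to 9 + 3 = hour 12.
For task 4: task 3 (finishes hour 12, plus 1-hour gap → hour 13); task 2 (finishes hour 9); task 1 (finishes hour 4). Taking the maximum gives a start of hour 13, and it finishes at 13 + 4 = hour 17.
After task 4 (finishes hour 17, plus 3-hour gap → hour 20), task 5 can start at hour 20 and finishes at hour 28.
Task 6 cannot start until task 5 (finishes hour 28, plus 2-hour gap → hour 30); task 3 (finishes hour 12). The controlling bound is hour 30, so task 6 finishes at 30 + 7 = hour 37.

37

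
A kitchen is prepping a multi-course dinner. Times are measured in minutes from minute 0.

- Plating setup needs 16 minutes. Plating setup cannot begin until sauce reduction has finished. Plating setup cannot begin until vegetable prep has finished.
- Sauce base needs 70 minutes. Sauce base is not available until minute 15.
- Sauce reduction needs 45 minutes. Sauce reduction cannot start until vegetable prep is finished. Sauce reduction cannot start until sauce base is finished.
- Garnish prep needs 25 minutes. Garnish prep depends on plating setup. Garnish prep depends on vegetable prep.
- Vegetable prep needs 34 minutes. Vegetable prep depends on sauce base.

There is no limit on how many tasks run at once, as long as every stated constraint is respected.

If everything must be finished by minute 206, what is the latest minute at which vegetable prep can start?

To finish by minute 206, garnish prep (duration 25) must start no later than minute 181.
Since garnish prep (must start by minute 181) depends on it, plating setup must finish by minute 181. Backing off its 16-minute duration gives a latest start of minute 165.
Sauce reduction must finish before plating setup (must start by minute 165). With a 45-minute duration, sauce reduction must start by 165 − 45 = minute 120.
For vegetable prep: sauce reduction (must start by minute 120); plating setup (must start by minute 165); garnish prep (must start by minute 181). The most restrictive is minute 120; with a 34-minute duration, vegetable prep must start by minute 86.

86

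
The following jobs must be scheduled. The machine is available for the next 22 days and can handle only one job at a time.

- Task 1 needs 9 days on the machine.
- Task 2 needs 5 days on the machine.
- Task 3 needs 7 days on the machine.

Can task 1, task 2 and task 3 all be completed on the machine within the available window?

Running back to back, the jobs need 9 + 5 + 7 = 21 days on the machine.
Since 21 ≤ 22, they fit within the window.

Yes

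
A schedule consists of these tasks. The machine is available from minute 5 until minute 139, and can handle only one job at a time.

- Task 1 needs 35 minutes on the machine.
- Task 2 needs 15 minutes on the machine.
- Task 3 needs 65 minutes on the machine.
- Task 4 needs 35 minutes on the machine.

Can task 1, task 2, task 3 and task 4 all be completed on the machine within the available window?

The machine window is 139 − 5 = 134 minutes.
Running back to back, the jobs need 35 + 15 + 65 + 35 = 150 minutes on the machine.
Since 150 > 134, they cannot all fit.

No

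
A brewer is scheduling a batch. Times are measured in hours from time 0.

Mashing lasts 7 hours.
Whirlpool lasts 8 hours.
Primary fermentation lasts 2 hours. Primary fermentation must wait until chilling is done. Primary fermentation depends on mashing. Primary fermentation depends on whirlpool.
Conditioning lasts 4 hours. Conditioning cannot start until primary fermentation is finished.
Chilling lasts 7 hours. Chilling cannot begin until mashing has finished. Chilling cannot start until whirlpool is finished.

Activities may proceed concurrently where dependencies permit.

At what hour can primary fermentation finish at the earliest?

Nothing blocks whirlpool, so it runs from hour 0 to hour 8.
Mashing can start immediately at hour 0; it finishes at hour 7.
Chilling needs all of mashing (finishes hour 7); whirlpool (finishes hour 8). That puts its earliest start at hour 8; it finishes at 8 + 7 = hour 15.
Primary fermentation cannot start until chilling (finishes hour 15); mashing (finishes hour 7); whirlpool (finishes hour 8). The controlling bound is hour 15, so primary fermentation finishes at 15 + 2 = hour 17.

17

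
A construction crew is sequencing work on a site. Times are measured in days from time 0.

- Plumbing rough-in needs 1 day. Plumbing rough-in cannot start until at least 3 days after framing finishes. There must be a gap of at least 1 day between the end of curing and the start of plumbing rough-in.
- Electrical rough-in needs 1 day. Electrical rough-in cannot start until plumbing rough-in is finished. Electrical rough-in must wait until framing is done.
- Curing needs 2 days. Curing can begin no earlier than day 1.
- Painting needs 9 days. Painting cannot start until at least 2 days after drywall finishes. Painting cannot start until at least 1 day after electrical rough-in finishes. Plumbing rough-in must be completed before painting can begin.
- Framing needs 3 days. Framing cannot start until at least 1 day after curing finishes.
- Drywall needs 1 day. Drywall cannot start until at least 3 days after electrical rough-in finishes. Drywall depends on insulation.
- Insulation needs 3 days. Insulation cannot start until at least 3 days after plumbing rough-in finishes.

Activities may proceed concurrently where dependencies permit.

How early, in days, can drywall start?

Curing waits on its own release at day 1, so it starts at day 1 and finishes at 1 + 2 = day 3.
Framing waits on curing (finishes day 3, plus 1-day gap → day 4), so it starts at day 4 and finishes at 4 + 3 = day 7.
Plumbing rough-in has to wait for framing (finishes day 7, plus 3-day gap → day 10); curing (finishes day 3, plus 1-day gap → day 4). The latest of these is day 10, so plumbing rough-in runs day 10 to 10 + 1 = day 11.
After plumbing rough-in (finishes day 11, plus 3-day gap → day 14), insulation can start at day 14 and finishes at day 17.
Electrical rough-in needs all of plumbing rough-in (finishes day 11); framing (finishes day 7). That puts its earliest start at day 11; it finishes at 11 + 1 = day 12.
Drywall waits on electrical rough-in (finishes day 12, plus 3-day gap → day 15); insulation (finishes day 17). The latest of these is day 17, which is the earliest drywall can start.

17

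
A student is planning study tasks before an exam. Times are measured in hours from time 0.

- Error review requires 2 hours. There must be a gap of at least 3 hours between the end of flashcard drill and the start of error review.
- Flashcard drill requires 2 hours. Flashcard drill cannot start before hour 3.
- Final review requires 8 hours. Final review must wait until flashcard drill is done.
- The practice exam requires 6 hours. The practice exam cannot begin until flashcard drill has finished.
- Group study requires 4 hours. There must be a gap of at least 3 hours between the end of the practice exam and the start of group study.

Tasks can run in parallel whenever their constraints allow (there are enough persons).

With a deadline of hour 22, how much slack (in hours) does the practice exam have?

4

Flashcard drill waits on its own release at hour 3, so it starts at hour 3 and finishes at 3 + 2 = hour 5.
The practice exam cannot begin until flashcard drill (finishes hour 5). It runs from hour 5 to 5 + 6 = hour 11.

Working backward from the deadline:
Group study has no dependents, so it just needs to finish by hour 22. Starting by 22 − 4 = hour 18 achieves that.
The practice exam feeds into group study (must start by hour 18, minus 3-hour gap → hour 15); so the practice exam must finish by hour 15 and therefore start by hour 9.
So the practice exam can start as early as hour 5 and as late as hour 9, giving 9 − 5 = 4 hours of slack.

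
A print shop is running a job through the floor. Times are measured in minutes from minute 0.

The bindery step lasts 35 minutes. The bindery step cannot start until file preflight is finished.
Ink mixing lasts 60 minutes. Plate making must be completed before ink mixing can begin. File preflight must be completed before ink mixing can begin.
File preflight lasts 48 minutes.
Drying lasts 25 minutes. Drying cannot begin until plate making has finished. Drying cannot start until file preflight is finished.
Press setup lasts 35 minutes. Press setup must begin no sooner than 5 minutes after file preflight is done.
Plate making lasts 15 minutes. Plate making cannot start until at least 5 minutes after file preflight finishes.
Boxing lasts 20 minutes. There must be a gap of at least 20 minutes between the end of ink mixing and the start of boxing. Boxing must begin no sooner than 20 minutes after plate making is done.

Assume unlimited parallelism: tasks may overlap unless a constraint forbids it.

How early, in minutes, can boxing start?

Nothing blocks file preflight, so it runs from minute 0 to minute 48.
Plate making waits on file preflight (finishes minute 48, plus 5-minute gap → minute 53), so it starts at minute 53 and finishes at 53 + 15 = minute 68.
Ink mixing cannot start until plate making (finishes minute 68); file preflight (finishes minute 48). The controlling bound is minute 68, so ink mixing finishes at 68 + 60 = minute 128.
Boxing waits on ink mixing (finishes minute 128, plus 20-minute gap → minute 148); plate making (finishes minute 68, plus 20-minute gap → minute 88). The latest of these is minute 148, which is the earliest boxing can start.

148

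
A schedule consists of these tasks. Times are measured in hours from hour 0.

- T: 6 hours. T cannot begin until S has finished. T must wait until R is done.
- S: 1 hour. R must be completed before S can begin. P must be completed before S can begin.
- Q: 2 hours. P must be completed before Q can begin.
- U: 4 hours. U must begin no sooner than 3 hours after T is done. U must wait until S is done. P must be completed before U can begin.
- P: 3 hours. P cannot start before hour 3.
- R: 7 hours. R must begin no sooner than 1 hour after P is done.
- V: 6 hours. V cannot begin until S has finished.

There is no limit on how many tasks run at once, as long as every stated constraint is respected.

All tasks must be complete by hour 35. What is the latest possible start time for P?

10

Q has no dependents, so it just needs to finish by hour 35. Starting by 35 − 2 = hour 33 achieves that.
U has no dependents, so it just needs to finish by hour 35. Starting by 35 − 4 = hour 31 achieves that.
T has to be done before U (must start by hour 31, minus 3-hour gap → hour 28). That means finishing by hour 28, i.e. starting by 28 − 6 = hour 22.
V has no dependents, so it just needs to finish by hour 35. Starting by 35 − 6 = hour 29 achieves that.
S feeds T (must start by hour 22); U (must start by hour 31); V (must start by hour 29). Taking the minimum, S must finish by hour 22 and start by 22 − 1 = hour 21.
For R: S (must start by hour 21); T (must start by hour 22). The most restrictive is hour 21; with a 7-hour duration, R must start by hour 14.
P feeds Q (must start by hour 33); R (must start by hour 14, minus 1-hour gap → hour 13); S (must start by hour 21); U (must start by hour 31). Taking the minimum, P must finish by hour 13 and start by 13 − 3 = hour 10.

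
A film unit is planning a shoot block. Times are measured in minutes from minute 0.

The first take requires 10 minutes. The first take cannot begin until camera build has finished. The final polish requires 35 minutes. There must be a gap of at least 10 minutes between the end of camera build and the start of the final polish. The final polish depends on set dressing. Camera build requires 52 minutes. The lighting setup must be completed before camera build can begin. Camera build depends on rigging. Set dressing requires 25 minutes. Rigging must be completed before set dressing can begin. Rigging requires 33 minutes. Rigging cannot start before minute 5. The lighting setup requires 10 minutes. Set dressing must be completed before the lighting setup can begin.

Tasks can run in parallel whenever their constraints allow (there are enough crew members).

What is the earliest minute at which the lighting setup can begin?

63

Rigging waits on its own release at minute 5, so it starts at minute 5 and finishes at 5 + 33 = minute 38.
Set dressing waits on rigging (finishes minute 38), so it starts at minute 38 and finishes at 38 + 25 = minute 63.
The lighting setup waits on set dressing (finishes minute 63), so the earliest it can start is minute 63.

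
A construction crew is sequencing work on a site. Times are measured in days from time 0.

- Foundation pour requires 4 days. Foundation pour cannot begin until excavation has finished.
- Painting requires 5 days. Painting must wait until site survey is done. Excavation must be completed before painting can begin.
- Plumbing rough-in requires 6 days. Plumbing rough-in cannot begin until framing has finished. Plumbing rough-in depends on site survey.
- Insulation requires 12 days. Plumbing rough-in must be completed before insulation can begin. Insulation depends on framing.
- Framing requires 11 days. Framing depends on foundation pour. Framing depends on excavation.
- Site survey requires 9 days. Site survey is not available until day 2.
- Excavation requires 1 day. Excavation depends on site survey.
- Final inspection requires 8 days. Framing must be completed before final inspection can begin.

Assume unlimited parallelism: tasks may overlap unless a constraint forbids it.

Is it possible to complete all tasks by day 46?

Yes

Site survey cannot begin until its own release at day 2. It runs from day 2 to 2 + 9 = day 11.
Excavation waits on site survey (finishes day 11), so it starts at day 11 and finishes at 11 + 1 = day 12.
For painting: site survey (finishes day 11); excavation (finishes day 12). Taking the maximum gives a start of day 12, and it finishes at 12 + 5 = day 17.
After excavation (finishes day 12), foundation pour can start at day 12 and finishes at day 16.
Framing cannot start until foundation pour (finishes day 16); excavation (finishes day 12). The controlling bound is day 16, so framing finishes at 16 + 11 = day 27.
Final inspection waits on framing (finishes day 27), so it starts at day 27 and finishes at 27 + 8 = day 35.
Plumbing rough-in cannot start until framing (finishes day 27); site survey (finishes day 11). The controlling bound is day 27, so plumbing rough-in finishes at 27 + 6 = day 33.
Insulation has to wait for plumbing rough-in (finishes day 33); framing (finishes day 27). The latest of these is day 33, so insulation runs day 33 to 33 + 12 = day 45.
Every task is finished by day 45, which is no later than the deadline of 46, so the schedule is feasible.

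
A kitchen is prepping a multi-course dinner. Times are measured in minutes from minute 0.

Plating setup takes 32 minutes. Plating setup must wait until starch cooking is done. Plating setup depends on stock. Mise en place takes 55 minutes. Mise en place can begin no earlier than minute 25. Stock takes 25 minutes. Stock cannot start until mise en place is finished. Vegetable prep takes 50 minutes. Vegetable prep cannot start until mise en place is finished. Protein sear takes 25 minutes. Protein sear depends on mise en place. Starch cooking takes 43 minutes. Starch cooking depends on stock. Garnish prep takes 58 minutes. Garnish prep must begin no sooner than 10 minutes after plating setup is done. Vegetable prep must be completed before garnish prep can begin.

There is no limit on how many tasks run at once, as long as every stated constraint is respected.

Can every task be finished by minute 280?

After its own release at minute 25, mise en place can start at minute 25 and finishes at minute 80.
Vegetable prep waits on mise en place (finishes minute 80), so it starts at minute 80 and finishes at 80 + 50 = minute 130.
After mise en place (finishes minute 80), protein sear can start at minute 80 and finishes at minute 105.
Stock waits on mise en place (finishes minute 80), so it starts at minute 80 and finishes at 80 + 25 = minute 105.
After stock (finishes minute 105), starch cooking can start at minute 105 and finishes at minute 148.
Plating setup cannot start until starch cooking (finishes minute 148); stock (finishes minute 105). The controlling bound is minute 148, so plating setup finishes at 148 + 32 = minute 180.
Garnish prep has to wait for plating setup (finishes minute 180, plus 10-minute gap → minute 190); vegetable prep (finishes minute 130). The latest of these is minute 190, so garnish prep runs minute 190 to 190 + 58 = minute 248.
Every task is finished by minute 248, which is no later than the deadline of 280, so the schedule is feasible.

Yes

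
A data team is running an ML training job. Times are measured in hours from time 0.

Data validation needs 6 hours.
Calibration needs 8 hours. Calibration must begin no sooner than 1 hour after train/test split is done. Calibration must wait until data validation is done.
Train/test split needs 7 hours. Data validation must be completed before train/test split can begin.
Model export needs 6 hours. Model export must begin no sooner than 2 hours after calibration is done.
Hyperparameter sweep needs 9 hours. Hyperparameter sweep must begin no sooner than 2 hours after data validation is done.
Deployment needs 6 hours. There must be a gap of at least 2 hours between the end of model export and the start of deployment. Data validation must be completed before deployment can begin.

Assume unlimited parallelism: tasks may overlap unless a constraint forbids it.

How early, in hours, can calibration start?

Data validation has no prerequisites, so it starts at hour 0 and finishes at hour 6.
After data validation (finishes hour 6), train/test split can start at hour 6 and finishes at hour 13.
Calibration waits on train/test split (finishes hour 13, plus 1-hour gap → hour 14); data validation (finishes hour 6). The latest of these is hour 14, which is the earliest calibration can start.

14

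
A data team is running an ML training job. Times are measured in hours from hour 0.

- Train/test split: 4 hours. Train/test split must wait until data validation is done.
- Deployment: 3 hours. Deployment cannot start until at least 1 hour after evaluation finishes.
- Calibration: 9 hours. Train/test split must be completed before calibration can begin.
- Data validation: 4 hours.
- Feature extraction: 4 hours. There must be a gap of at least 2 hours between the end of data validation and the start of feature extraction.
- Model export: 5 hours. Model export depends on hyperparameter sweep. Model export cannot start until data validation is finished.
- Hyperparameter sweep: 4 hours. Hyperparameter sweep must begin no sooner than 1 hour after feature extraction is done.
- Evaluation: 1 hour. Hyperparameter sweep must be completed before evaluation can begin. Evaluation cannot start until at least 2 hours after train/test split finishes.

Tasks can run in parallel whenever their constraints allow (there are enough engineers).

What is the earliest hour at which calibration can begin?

8

Data validation has no prerequisites, so it starts at hour 0 and finishes at hour 4.
Train/test split cannot begin until data validation (finishes hour 4). It runs from hour 4 to 4 + 4 = hour 8.
Calibration waits on train/test split (finishes hour 8), so the earliest it can start is hour 8.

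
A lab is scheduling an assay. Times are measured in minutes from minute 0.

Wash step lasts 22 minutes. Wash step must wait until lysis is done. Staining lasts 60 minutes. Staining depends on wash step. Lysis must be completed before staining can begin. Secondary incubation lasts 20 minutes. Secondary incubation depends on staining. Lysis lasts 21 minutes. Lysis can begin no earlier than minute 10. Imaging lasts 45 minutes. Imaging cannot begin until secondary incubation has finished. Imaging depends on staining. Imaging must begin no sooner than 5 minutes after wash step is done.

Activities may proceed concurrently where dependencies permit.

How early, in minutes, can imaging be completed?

Lysis cannot begin until its own release at minute 10. It runs from minute 10 to 10 + 21 = minute 31.
Wash step cannot begin until lysis (finishes minute 31). It runs from minute 31 to 31 + 22 = minute 53.
Staining cannot start until wash step (finishes minute 53); lysis (finishes minute 31). The controlling bound is minute 53, so staining finishes at 53 + 60 = minute 113.
Secondary incubation waits on staining (finishes minute 113), so it starts at minute 113 and finishes at 113 + 20 = minute 133.
Imaging has to wait for secondary incubation (finishes minute 133); staining (finishes minute 113); wash step (finishes minute 53, plus 5-minute gap → minute 58). The latest of these is minute 133, so imaging runs minute 133 to 133 + 45 = minute 178.

178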